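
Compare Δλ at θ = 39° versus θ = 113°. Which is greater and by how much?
113° produces the larger shift by a factor of 6.241

Calculate both shifts using Δλ = λ_C(1 - cos θ):

For θ₁ = 39°:
Δλ₁ = 2.4263 × (1 - cos(39°))
Δλ₁ = 2.4263 × 0.2229
Δλ₁ = 0.5407 pm

For θ₂ = 113°:
Δλ₂ = 2.4263 × (1 - cos(113°))
Δλ₂ = 2.4263 × 1.3907
Δλ₂ = 3.3743 pm

The 113° angle produces the larger shift.
Ratio: 3.3743/0.5407 = 6.241

(Intermediate values are shown rounded; full precision is carried through to the final answer.)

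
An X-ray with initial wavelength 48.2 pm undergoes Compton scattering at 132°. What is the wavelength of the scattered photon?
52.2498 pm

Using the Compton scattering formula:
λ' = λ + Δλ = λ + λ_C(1 - cos θ)

Given:
- Initial wavelength λ = 48.2 pm
- Scattering angle θ = 132°
- Compton wavelength λ_C ≈ 2.4263 pm

Calculate the shift:
Δλ = 2.4263 × (1 - cos(132°))
Δλ = 2.4263 × 1.6691
Δλ = 4.0498 pm

Final wavelength:
λ' = 48.2 + 4.0498 = 52.2498 pm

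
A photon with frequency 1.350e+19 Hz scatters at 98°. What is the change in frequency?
1.494e+18 Hz (decrease)

Convert frequency to wavelength (c = 299792458 m/s):
λ₀ = c/f₀ = 299792458/1.350e+19 = 2.2206849e-11 m = 22.2068 pm

Calculate Compton shift:
Δλ = λ_C(1 - cos(98°)) = 2.7640 pm

Final wavelength:
λ' = λ₀ + Δλ = 22.2068 + 2.7640 = 24.9708 pm

Final frequency:
f' = c/λ' = 299792458/2.4970836e-11 = 1.2005704e+19 Hz

Frequency shift (decrease):
Δf = f₀ - f' = 1.350e+19 - 1.2005704e+19 = 1.494e+18 Hz

(Intermediate values are shown rounded; full precision is carried through to the final answer.)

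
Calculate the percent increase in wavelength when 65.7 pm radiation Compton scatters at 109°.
4.8953%

Calculate the Compton shift:
Δλ = λ_C(1 - cos(109°))
Δλ = 2.4263 × (1 - cos(109°))
Δλ = 2.4263 × 1.3256
Δλ = 3.2162 pm

Percentage change:
(Δλ/λ₀) × 100 = (3.2162/65.7) × 100
= 4.8953%

(Intermediate values are shown rounded; full precision is carried through to the final answer.)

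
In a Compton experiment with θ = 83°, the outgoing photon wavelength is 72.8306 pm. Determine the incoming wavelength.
70.7000 pm

From λ' = λ + Δλ, we have λ = λ' - Δλ

First calculate the Compton shift:
Δλ = λ_C(1 - cos θ)
Δλ = 2.4263 × (1 - cos(83°))
Δλ = 2.4263 × 0.8781
Δλ = 2.1306 pm

Initial wavelength:
λ = λ' - Δλ
λ = 72.8306 - 2.1306
λ = 70.7000 pm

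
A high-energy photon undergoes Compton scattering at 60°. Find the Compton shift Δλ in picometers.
1.2132 pm

Using the Compton scattering formula:
Δλ = λ_C(1 - cos θ)

where λ_C = h/(m_e·c) ≈ 2.4263 pm is the Compton wavelength of an electron.

For θ = 60°:
cos(60°) = 0.5000
1 - cos(60°) = 0.5000

Δλ = 2.4263 × 0.5000
Δλ = 1.2132 pm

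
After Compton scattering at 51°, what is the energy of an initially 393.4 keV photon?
306.0590 keV

First convert energy to wavelength:
λ = hc/E, with hc ≈ 1239.842 keV·pm (i.e. 1239.842 eV·nm)

For E = 393.4 keV = 393400 eV:
λ = 1239.842 keV·pm / 393.4 keV
λ = 3.1516 pm

Calculate the Compton shift:
Δλ = λ_C(1 - cos(51°)) = 2.4263 × 0.3707
Δλ = 0.8994 pm

Final wavelength:
λ' = 3.1516 + 0.8994 = 4.0510 pm

Final energy:
E' = hc/λ' = 1239.842 / 4.0510 = 306.0590 keV

(Intermediate values are shown rounded; full precision is carried through to the final answer.)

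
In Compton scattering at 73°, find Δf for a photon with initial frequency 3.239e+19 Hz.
5.068e+18 Hz (decrease)

Convert frequency to wavelength (c = 299792458 m/s):
λ₀ = c/f₀ = 299792458/3.239e+19 = 9.2557103e-12 m = 9.2557 pm

Calculate Compton shift:
Δλ = λ_C(1 - cos(73°)) = 1.7169 pm

Final wavelength:
λ' = λ₀ + Δλ = 9.2557 + 1.7169 = 10.9726 pm

Final frequency:
f' = c/λ' = 299792458/1.0972636e-11 = 2.7321826e+19 Hz

Frequency shift (decrease):
Δf = f₀ - f' = 3.239e+19 - 2.7321826e+19 = 5.068e+18 Hz

(Intermediate values are shown rounded; full precision is carried through to the final answer.)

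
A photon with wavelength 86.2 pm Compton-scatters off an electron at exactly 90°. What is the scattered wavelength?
88.6263 pm

Using the Compton formula: λ' = λ + λ_C(1 − cos θ)

For θ = 90°, cos θ = 0 (exact) = 0.0000, so:
1 − cos 90° = 1 − (0) = 1.0000

Δλ = λ_C × 1.0000 = 2.4263 × 1.0000 = 2.4263 pm

λ' = 86.2 + 2.4263 = 88.6263 pm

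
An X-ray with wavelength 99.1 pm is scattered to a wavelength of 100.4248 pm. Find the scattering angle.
63.00°

First find the wavelength shift:
Δλ = λ' - λ = 100.4248 - 99.1 = 1.3248 pm

Using Δλ = λ_C(1 - cos θ), with λ_C = h/(m_e·c) ≈ 2.42631024 pm:
cos θ = 1 - Δλ/λ_C
cos θ = 1 - 1.3248/2.42631024
cos θ = 0.453986

θ = arccos(0.453986)
θ = 63.00°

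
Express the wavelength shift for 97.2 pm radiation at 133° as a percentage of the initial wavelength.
4.1986%

Calculate the Compton shift:
Δλ = λ_C(1 - cos(133°))
Δλ = 2.4263 × (1 - cos(133°))
Δλ = 2.4263 × 1.6820
Δλ = 4.0810 pm

Percentage change:
(Δλ/λ₀) × 100 = (4.0810/97.2) × 100
= 4.1986%

(Intermediate values are shown rounded; full precision is carried through to the final answer.)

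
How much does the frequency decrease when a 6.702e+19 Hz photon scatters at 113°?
2.882e+19 Hz (decrease)

Convert frequency to wavelength (c = 299792458 m/s):
λ₀ = c/f₀ = 299792458/6.702e+19 = 4.4731790e-12 m = 4.4732 pm

Calculate Compton shift:
Δλ = λ_C(1 - cos(113°)) = 3.3743 pm

Final wavelength:
λ' = λ₀ + Δλ = 4.4732 + 3.3743 = 7.8475 pm

Final frequency:
f' = c/λ' = 299792458/7.8475242e-12 = 3.8202171e+19 Hz

Frequency shift (decrease):
Δf = f₀ - f' = 6.702e+19 - 3.8202171e+19 = 2.882e+19 Hz

(Intermediate values are shown rounded; full precision is carried through to the final answer.)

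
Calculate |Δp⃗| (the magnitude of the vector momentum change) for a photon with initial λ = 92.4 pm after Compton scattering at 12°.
1.4987e-24 kg·m/s

Photon momentum magnitude is p = h/λ.

Initial momentum:
p₀ = h/λ = 6.6261e-34/9.2400e-11 = 7.1711e-24 kg·m/s

After scattering:
λ' = λ + Δλ = 92.4 + 0.0530 = 92.4530 pm
p' = h/λ' = 6.6261e-34/9.2453e-11 = 7.1670e-24 kg·m/s

Momentum is a vector; the scattered photon's direction makes angle θ = 12° with the incident direction. The magnitude of the vector change Δp⃗ = p⃗₀ − p⃗' is found from the law of cosines:
|Δp⃗|² = p₀² + p'² − 2p₀p'cos θ
|Δp⃗|² = (7.1711e-24)² + (7.1670e-24)² − 2·7.1711e-24·7.1670e-24·cos(12°)
|Δp⃗| = 1.4987e-24 kg·m/s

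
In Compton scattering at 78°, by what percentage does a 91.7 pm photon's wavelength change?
2.0958%

Calculate the Compton shift:
Δλ = λ_C(1 - cos(78°))
Δλ = 2.4263 × (1 - cos(78°))
Δλ = 2.4263 × 0.7921
Δλ = 1.9219 pm

Percentage change:
(Δλ/λ₀) × 100 = (1.9219/91.7) × 100
= 2.0958%

(Intermediate values are shown rounded; full precision is carried through to the final answer.)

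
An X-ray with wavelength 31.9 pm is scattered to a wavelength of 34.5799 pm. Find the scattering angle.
96.00°

First find the wavelength shift:
Δλ = λ' - λ = 34.5799 - 31.9 = 2.6799 pm

Using Δλ = λ_C(1 - cos θ), with λ_C = h/(m_e·c) ≈ 2.42631024 pm:
cos θ = 1 - Δλ/λ_C
cos θ = 1 - 2.6799/2.42631024
cos θ = -0.104517

θ = arccos(-0.104517)
θ = 96.00°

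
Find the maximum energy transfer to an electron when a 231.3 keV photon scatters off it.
109.9009 keV

Maximum energy transfer occurs at θ = 180° (backscattering).

Initial photon: E₀ = 231.3 keV → λ₀ = 5.3603 pm

Maximum Compton shift (at 180°):
Δλ_max = 2λ_C = 2 × 2.4263 = 4.8526 pm

Final wavelength:
λ' = 5.3603 + 4.8526 = 10.2129 pm

Minimum photon energy (maximum energy to electron):
E'_min = hc/λ' = 121.3991 keV

Maximum electron kinetic energy:
K_max = E₀ - E'_min = 231.3000 - 121.3991 = 109.9009 keV

(Intermediate values are shown rounded; full precision is carried through to the final answer.)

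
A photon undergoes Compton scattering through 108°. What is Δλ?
3.1761 pm

Using the Compton scattering formula:
Δλ = λ_C(1 - cos θ)

where λ_C = h/(m_e·c) ≈ 2.4263 pm is the Compton wavelength of an electron.

For θ = 108°:
cos(108°) = -0.3090
1 - cos(108°) = 1.3090

Δλ = 2.4263 × 1.3090
Δλ = 3.1761 pm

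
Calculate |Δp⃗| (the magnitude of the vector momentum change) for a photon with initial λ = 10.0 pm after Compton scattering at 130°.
1.0330e-22 kg·m/s

Photon momentum magnitude is p = h/λ.

Initial momentum:
p₀ = h/λ = 6.6261e-34/1.0000e-11 = 6.6261e-23 kg·m/s

After scattering:
λ' = λ + Δλ = 10.0 + 3.9859 = 13.9859 pm
p' = h/λ' = 6.6261e-34/1.3986e-11 = 4.7377e-23 kg·m/s

Momentum is a vector; the scattered photon's direction makes angle θ = 130° with the incident direction. The magnitude of the vector change Δp⃗ = p⃗₀ − p⃗' is found from the law of cosines:
|Δp⃗|² = p₀² + p'² − 2p₀p'cos θ
|Δp⃗|² = (6.6261e-23)² + (4.7377e-23)² − 2·6.6261e-23·4.7377e-23·cos(130°)
|Δp⃗| = 1.0330e-22 kg·m/s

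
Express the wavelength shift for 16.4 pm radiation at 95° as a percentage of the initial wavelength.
16.0840%

Calculate the Compton shift:
Δλ = λ_C(1 - cos(95°))
Δλ = 2.4263 × (1 - cos(95°))
Δλ = 2.4263 × 1.0872
Δλ = 2.6378 pm

Percentage change:
(Δλ/λ₀) × 100 = (2.6378/16.4) × 100
= 16.0840%

(Intermediate values are shown rounded; full precision is carried through to the final answer.)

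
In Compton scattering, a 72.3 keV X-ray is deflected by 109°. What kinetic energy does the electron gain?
11.4184 keV

By energy conservation: K_e = E_initial - E_final

First find the scattered photon energy:
Initial wavelength: λ = hc/E = 17.1486 pm
Compton shift: Δλ = λ_C(1 - cos(109°)) = 3.2162 pm
Final wavelength: λ' = 17.1486 + 3.2162 = 20.3648 pm
Final photon energy: E' = hc/λ' = 60.8816 keV

Electron kinetic energy:
K_e = E - E' = 72.3000 - 60.8816 = 11.4184 keV

(Intermediate values are shown rounded; full precision is carried through to the final answer.)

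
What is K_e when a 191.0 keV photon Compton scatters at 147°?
77.7983 keV

By energy conservation: K_e = E_initial - E_final

First find the scattered photon energy:
Initial wavelength: λ = hc/E = 6.4913 pm
Compton shift: Δλ = λ_C(1 - cos(147°)) = 4.4612 pm
Final wavelength: λ' = 6.4913 + 4.4612 = 10.9525 pm
Final photon energy: E' = hc/λ' = 113.2017 keV

Electron kinetic energy:
K_e = E - E' = 191.0000 - 113.2017 = 77.7983 keV

(Intermediate values are shown rounded; full precision is carried through to the final answer.)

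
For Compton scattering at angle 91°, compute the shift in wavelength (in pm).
2.4687 pm

Using the Compton scattering formula:
Δλ = λ_C(1 - cos θ)

where λ_C = h/(m_e·c) ≈ 2.4263 pm is the Compton wavelength of an electron.

For θ = 91°:
cos(91°) = -0.0175
1 - cos(91°) = 1.0175

Δλ = 2.4263 × 1.0175
Δλ = 2.4687 pm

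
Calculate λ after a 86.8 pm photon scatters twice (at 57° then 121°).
91.5808 pm

Apply Compton shift twice:

First scattering at θ₁ = 57°:
Δλ₁ = λ_C(1 - cos(57°))
Δλ₁ = 2.4263 × 0.4554
Δλ₁ = 1.1048 pm

After first scattering:
λ₁ = 86.8 + 1.1048 = 87.9048 pm

Second scattering at θ₂ = 121°:
Δλ₂ = λ_C(1 - cos(121°))
Δλ₂ = 2.4263 × 1.5150
Δλ₂ = 3.6760 pm

Final wavelength:
λ₂ = 87.9048 + 3.6760 = 91.5808 pm

Total shift: Δλ_total = 1.1048 + 3.6760 = 4.7808 pm

(Intermediate values are shown rounded; full precision is carried through to the final answer.)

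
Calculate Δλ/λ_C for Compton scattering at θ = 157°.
1.9205 λ_C

The Compton shift formula is:
Δλ = λ_C(1 - cos θ)

Dividing both sides by λ_C:
Δλ/λ_C = 1 - cos θ

For θ = 157°:
Δλ/λ_C = 1 - cos(157°)
Δλ/λ_C = 1 - -0.9205
Δλ/λ_C = 1.9205

This means the shift is 1.9205 × λ_C = 4.6597 pm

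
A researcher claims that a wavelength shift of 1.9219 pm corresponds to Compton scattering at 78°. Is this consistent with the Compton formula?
Yes, consistent

Calculate the expected shift for θ = 78°:

Δλ_expected = λ_C(1 - cos(78°))
Δλ_expected = 2.4263 × (1 - cos(78°))
Δλ_expected = 2.4263 × 0.7921
Δλ_expected = 1.9219 pm

Given shift: 1.9219 pm
Expected shift: 1.9219 pm
Difference: 0.0000 pm

The values match. This is consistent with Compton scattering at the stated angle.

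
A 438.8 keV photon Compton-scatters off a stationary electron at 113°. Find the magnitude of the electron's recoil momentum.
2.9326e-22 kg·m/s

The electron is initially at rest, so by conservation of momentum:
p⃗_e = p⃗₀ − p⃗'  (incident photon momentum minus scattered photon momentum)

Photon momentum magnitudes (p = h/λ = E/c):
λ₀ = hc/E₀ = 2.8255 pm → p₀ = h/λ₀ = 2.3451e-22 kg·m/s
Δλ = λ_C(1 − cos 113°) = 3.3743 pm
λ' = 6.1999 pm → p' = h/λ' = 1.0687e-22 kg·m/s

The scattered photon makes angle θ = 113° with the incident direction, so by the law of cosines:
|p⃗_e|² = p₀² + p'² − 2p₀p'cos θ
|p⃗_e|² = (2.3451e-22)² + (1.0687e-22)² − 2·2.3451e-22·1.0687e-22·cos(113°)
|p⃗_e| = 2.9326e-22 kg·m/s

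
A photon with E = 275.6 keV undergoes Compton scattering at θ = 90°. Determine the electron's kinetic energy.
96.5617 keV

By energy conservation: K_e = E_initial - E_final

First find the scattered photon energy:
Initial wavelength: λ = hc/E = 4.4987 pm
Compton shift: Δλ = λ_C(1 - cos(90°)) = 2.4263 pm
Final wavelength: λ' = 4.4987 + 2.4263 = 6.9250 pm
Final photon energy: E' = hc/λ' = 179.0383 keV

Electron kinetic energy:
K_e = E - E' = 275.6000 - 179.0383 = 96.5617 keV

(Intermediate values are shown rounded; full precision is carried through to the final answer.)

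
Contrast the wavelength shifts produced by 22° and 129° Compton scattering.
129° produces the larger shift by a factor of 22.376

Calculate both shifts using Δλ = λ_C(1 - cos θ):

For θ₁ = 22°:
Δλ₁ = 2.4263 × (1 - cos(22°))
Δλ₁ = 2.4263 × 0.0728
Δλ₁ = 0.1767 pm

For θ₂ = 129°:
Δλ₂ = 2.4263 × (1 - cos(129°))
Δλ₂ = 2.4263 × 1.6293
Δλ₂ = 3.9532 pm

The 129° angle produces the larger shift.
Ratio: 3.9532/0.1767 = 22.376

(Intermediate values are shown rounded; full precision is carried through to the final answer.)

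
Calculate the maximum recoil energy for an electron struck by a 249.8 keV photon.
123.4912 keV

Maximum energy transfer occurs at θ = 180° (backscattering).

Initial photon: E₀ = 249.8 keV → λ₀ = 4.9633 pm

Maximum Compton shift (at 180°):
Δλ_max = 2λ_C = 2 × 2.4263 = 4.8526 pm

Final wavelength:
λ' = 4.9633 + 4.8526 = 9.8160 pm

Minimum photon energy (maximum energy to electron):
E'_min = hc/λ' = 126.3088 keV

Maximum electron kinetic energy:
K_max = E₀ - E'_min = 249.8000 - 126.3088 = 123.4912 keV

(Intermediate values are shown rounded; full precision is carried through to the final answer.)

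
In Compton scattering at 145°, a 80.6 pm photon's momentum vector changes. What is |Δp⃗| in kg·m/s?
1.5274e-23 kg·m/s

Photon momentum magnitude is p = h/λ.

Initial momentum:
p₀ = h/λ = 6.6261e-34/8.0600e-11 = 8.2209e-24 kg·m/s

After scattering:
λ' = λ + Δλ = 80.6 + 4.4138 = 85.0138 pm
p' = h/λ' = 6.6261e-34/8.5014e-11 = 7.7941e-24 kg·m/s

Momentum is a vector; the scattered photon's direction makes angle θ = 145° with the incident direction. The magnitude of the vector change Δp⃗ = p⃗₀ − p⃗' is found from the law of cosines:
|Δp⃗|² = p₀² + p'² − 2p₀p'cos θ
|Δp⃗|² = (8.2209e-24)² + (7.7941e-24)² − 2·8.2209e-24·7.7941e-24·cos(145°)
|Δp⃗| = 1.5274e-23 kg·m/s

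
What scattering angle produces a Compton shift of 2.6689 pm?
95.74°

From the Compton formula Δλ = λ_C(1 - cos θ), we can solve for θ:

cos θ = 1 - Δλ/λ_C

Given:
- Δλ = 2.6689 pm
- λ_C = h/(m_e·c) ≈ 2.42631024 pm

cos θ = 1 - 2.6689/2.42631024
cos θ = 1 - 1.099983
cos θ = -0.099983

θ = arccos(-0.099983)
θ = 95.74°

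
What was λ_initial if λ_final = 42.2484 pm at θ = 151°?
37.7000 pm

From λ' = λ + Δλ, we have λ = λ' - Δλ

First calculate the Compton shift:
Δλ = λ_C(1 - cos θ)
Δλ = 2.4263 × (1 - cos(151°))
Δλ = 2.4263 × 1.8746
Δλ = 4.5484 pm

Initial wavelength:
λ = λ' - Δλ
λ = 42.2484 - 4.5484
λ = 37.7000 pm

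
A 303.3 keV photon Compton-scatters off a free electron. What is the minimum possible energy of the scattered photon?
138.6776 keV (at θ = 180°)

The scattered photon has minimum energy when its wavelength is maximum, i.e., when the Compton shift Δλ = λ_C(1 − cos θ) is maximum. This occurs at θ = 180° (backscattering), giving Δλ_max = 2λ_C = 4.8526 pm.

Initial wavelength: λ₀ = hc/E₀ = 4.0878 pm
Maximum final wavelength: λ'_max = λ₀ + 2λ_C = 4.0878 + 4.8526 = 8.9405 pm
Minimum final energy: E'_min = hc/λ'_max = 138.6776 keV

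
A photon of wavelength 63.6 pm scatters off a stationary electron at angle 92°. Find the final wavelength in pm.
66.1110 pm

Using the Compton scattering formula:
λ' = λ + Δλ = λ + λ_C(1 - cos θ)

Given:
- Initial wavelength λ = 63.6 pm
- Scattering angle θ = 92°
- Compton wavelength λ_C ≈ 2.4263 pm

Calculate the shift:
Δλ = 2.4263 × (1 - cos(92°))
Δλ = 2.4263 × 1.0349
Δλ = 2.5110 pm

Final wavelength:
λ' = 63.6 + 2.5110 = 66.1110 pm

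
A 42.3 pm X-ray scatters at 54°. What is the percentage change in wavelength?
2.3644%

Calculate the Compton shift:
Δλ = λ_C(1 - cos(54°))
Δλ = 2.4263 × (1 - cos(54°))
Δλ = 2.4263 × 0.4122
Δλ = 1.0002 pm

Percentage change:
(Δλ/λ₀) × 100 = (1.0002/42.3) × 100
= 2.3644%

(Intermediate values are shown rounded; full precision is carried through to the final answer.)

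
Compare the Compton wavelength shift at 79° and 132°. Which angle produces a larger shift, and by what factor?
132° produces the larger shift by a factor of 2.063

Calculate both shifts using Δλ = λ_C(1 - cos θ):

For θ₁ = 79°:
Δλ₁ = 2.4263 × (1 - cos(79°))
Δλ₁ = 2.4263 × 0.8092
Δλ₁ = 1.9633 pm

For θ₂ = 132°:
Δλ₂ = 2.4263 × (1 - cos(132°))
Δλ₂ = 2.4263 × 1.6691
Δλ₂ = 4.0498 pm

The 132° angle produces the larger shift.
Ratio: 4.0498/1.9633 = 2.063

(Intermediate values are shown rounded; full precision is carried through to the final answer.)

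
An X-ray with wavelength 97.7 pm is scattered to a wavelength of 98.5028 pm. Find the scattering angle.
48.00°

First find the wavelength shift:
Δλ = λ' - λ = 98.5028 - 97.7 = 0.8028 pm

Using Δλ = λ_C(1 - cos θ), with λ_C = h/(m_e·c) ≈ 2.42631024 pm:
cos θ = 1 - Δλ/λ_C
cos θ = 1 - 0.8028/2.42631024
cos θ = 0.669127

θ = arccos(0.669127)
θ = 48.00°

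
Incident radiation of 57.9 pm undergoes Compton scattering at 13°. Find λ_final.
57.9622 pm

Using the Compton scattering formula:
λ' = λ + Δλ = λ + λ_C(1 - cos θ)

Given:
- Initial wavelength λ = 57.9 pm
- Scattering angle θ = 13°
- Compton wavelength λ_C ≈ 2.4263 pm

Calculate the shift:
Δλ = 2.4263 × (1 - cos(13°))
Δλ = 2.4263 × 0.0256
Δλ = 0.0622 pm

Final wavelength:
λ' = 57.9 + 0.0622 = 57.9622 pm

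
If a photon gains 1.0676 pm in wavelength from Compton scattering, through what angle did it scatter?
55.94°

From the Compton formula Δλ = λ_C(1 - cos θ), we can solve for θ:

cos θ = 1 - Δλ/λ_C

Given:
- Δλ = 1.0676 pm
- λ_C = h/(m_e·c) ≈ 2.42631024 pm

cos θ = 1 - 1.0676/2.42631024
cos θ = 1 - 0.440010
cos θ = 0.559990

θ = arccos(0.559990)
θ = 55.94°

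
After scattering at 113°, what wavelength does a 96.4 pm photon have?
99.7743 pm

Using the Compton scattering formula:
λ' = λ + Δλ = λ + λ_C(1 - cos θ)

Given:
- Initial wavelength λ = 96.4 pm
- Scattering angle θ = 113°
- Compton wavelength λ_C ≈ 2.4263 pm

Calculate the shift:
Δλ = 2.4263 × (1 - cos(113°))
Δλ = 2.4263 × 1.3907
Δλ = 3.3743 pm

Final wavelength:
λ' = 96.4 + 3.3743 = 99.7743 pm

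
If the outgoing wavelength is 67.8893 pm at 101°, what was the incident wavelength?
65.0000 pm

From λ' = λ + Δλ, we have λ = λ' - Δλ

First calculate the Compton shift:
Δλ = λ_C(1 - cos θ)
Δλ = 2.4263 × (1 - cos(101°))
Δλ = 2.4263 × 1.1908
Δλ = 2.8893 pm

Initial wavelength:
λ = λ' - Δλ
λ = 67.8893 - 2.8893
λ = 65.0000 pm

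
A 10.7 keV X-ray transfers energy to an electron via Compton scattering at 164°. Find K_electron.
0.4221 keV

By energy conservation: K_e = E_initial - E_final

First find the scattered photon energy:
Initial wavelength: λ = hc/E = 115.8731 pm
Compton shift: Δλ = λ_C(1 - cos(164°)) = 4.7586 pm
Final wavelength: λ' = 115.8731 + 4.7586 = 120.6317 pm
Final photon energy: E' = hc/λ' = 10.2779 keV

Electron kinetic energy:
K_e = E - E' = 10.7000 - 10.2779 = 0.4221 keV

(Intermediate values are shown rounded; full precision is carried through to the final answer.)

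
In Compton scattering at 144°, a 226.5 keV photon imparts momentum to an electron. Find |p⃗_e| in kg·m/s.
1.7979e-22 kg·m/s

The electron is initially at rest, so by conservation of momentum:
p⃗_e = p⃗₀ − p⃗'  (incident photon momentum minus scattered photon momentum)

Photon momentum magnitudes (p = h/λ = E/c):
λ₀ = hc/E₀ = 5.4739 pm → p₀ = h/λ₀ = 1.2105e-22 kg·m/s
Δλ = λ_C(1 − cos 144°) = 4.3892 pm
λ' = 9.8632 pm → p' = h/λ' = 6.7180e-23 kg·m/s

The scattered photon makes angle θ = 144° with the incident direction, so by the law of cosines:
|p⃗_e|² = p₀² + p'² − 2p₀p'cos θ
|p⃗_e|² = (1.2105e-22)² + (6.7180e-23)² − 2·1.2105e-22·6.7180e-23·cos(144°)
|p⃗_e| = 1.7979e-22 kg·m/s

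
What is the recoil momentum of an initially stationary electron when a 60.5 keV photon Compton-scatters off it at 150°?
5.6831e-23 kg·m/s

The electron is initially at rest, so by conservation of momentum:
p⃗_e = p⃗₀ − p⃗'  (incident photon momentum minus scattered photon momentum)

Photon momentum magnitudes (p = h/λ = E/c):
λ₀ = hc/E₀ = 20.4933 pm → p₀ = h/λ₀ = 3.2333e-23 kg·m/s
Δλ = λ_C(1 − cos 150°) = 4.5276 pm
λ' = 25.0208 pm → p' = h/λ' = 2.6482e-23 kg·m/s

The scattered photon makes angle θ = 150° with the incident direction, so by the law of cosines:
|p⃗_e|² = p₀² + p'² − 2p₀p'cos θ
|p⃗_e|² = (3.2333e-23)² + (2.6482e-23)² − 2·3.2333e-23·2.6482e-23·cos(150°)
|p⃗_e| = 5.6831e-23 kg·m/s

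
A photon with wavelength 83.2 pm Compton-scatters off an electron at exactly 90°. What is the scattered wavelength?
85.6263 pm

Using the Compton formula: λ' = λ + λ_C(1 − cos θ)

For θ = 90°, cos θ = 0 (exact) = 0.0000, so:
1 − cos 90° = 1 − (0) = 1.0000

Δλ = λ_C × 1.0000 = 2.4263 × 1.0000 = 2.4263 pm

λ' = 83.2 + 2.4263 = 85.6263 pm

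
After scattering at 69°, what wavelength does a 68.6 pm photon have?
70.1568 pm

Using the Compton scattering formula:
λ' = λ + Δλ = λ + λ_C(1 - cos θ)

Given:
- Initial wavelength λ = 68.6 pm
- Scattering angle θ = 69°
- Compton wavelength λ_C ≈ 2.4263 pm

Calculate the shift:
Δλ = 2.4263 × (1 - cos(69°))
Δλ = 2.4263 × 0.6416
Δλ = 1.5568 pm

Final wavelength:
λ' = 68.6 + 1.5568 = 70.1568 pm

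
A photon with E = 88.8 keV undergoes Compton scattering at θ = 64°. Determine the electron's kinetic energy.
7.8961 keV

By energy conservation: K_e = E_initial - E_final

First find the scattered photon energy:
Initial wavelength: λ = hc/E = 13.9622 pm
Compton shift: Δλ = λ_C(1 - cos(64°)) = 1.3627 pm
Final wavelength: λ' = 13.9622 + 1.3627 = 15.3249 pm
Final photon energy: E' = hc/λ' = 80.9039 keV

Electron kinetic energy:
K_e = E - E' = 88.8000 - 80.9039 = 7.8961 keV

(Intermediate values are shown rounded; full precision is carried through to the final answer.)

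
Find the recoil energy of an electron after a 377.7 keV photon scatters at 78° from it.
139.4733 keV

By energy conservation: K_e = E_initial - E_final

First find the scattered photon energy:
Initial wavelength: λ = hc/E = 3.2826 pm
Compton shift: Δλ = λ_C(1 - cos(78°)) = 1.9219 pm
Final wavelength: λ' = 3.2826 + 1.9219 = 5.2045 pm
Final photon energy: E' = hc/λ' = 238.2267 keV

Electron kinetic energy:
K_e = E - E' = 377.7000 - 238.2267 = 139.4733 keV

(Intermediate values are shown rounded; full precision is carried through to the final answer.)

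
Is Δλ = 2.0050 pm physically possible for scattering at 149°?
No, inconsistent

Calculate the expected shift for θ = 149°:

Δλ_expected = λ_C(1 - cos(149°))
Δλ_expected = 2.4263 × (1 - cos(149°))
Δλ_expected = 2.4263 × 1.8572
Δλ_expected = 4.5061 pm

Given shift: 2.0050 pm
Expected shift: 4.5061 pm
Difference: 2.5011 pm

The values do not match. The given shift corresponds to θ ≈ 80.0°, not 149°.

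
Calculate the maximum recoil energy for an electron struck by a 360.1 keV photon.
210.6435 keV

Maximum energy transfer occurs at θ = 180° (backscattering).

Initial photon: E₀ = 360.1 keV → λ₀ = 3.4430 pm

Maximum Compton shift (at 180°):
Δλ_max = 2λ_C = 2 × 2.4263 = 4.8526 pm

Final wavelength:
λ' = 3.4430 + 4.8526 = 8.2957 pm

Minimum photon energy (maximum energy to electron):
E'_min = hc/λ' = 149.4565 keV

Maximum electron kinetic energy:
K_max = E₀ - E'_min = 360.1000 - 149.4565 = 210.6435 keV

(Intermediate values are shown rounded; full precision is carried through to the final answer.)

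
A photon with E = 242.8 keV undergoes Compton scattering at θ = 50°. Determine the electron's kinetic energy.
35.2305 keV

By energy conservation: K_e = E_initial - E_final

First find the scattered photon energy:
Initial wavelength: λ = hc/E = 5.1064 pm
Compton shift: Δλ = λ_C(1 - cos(50°)) = 0.8667 pm
Final wavelength: λ' = 5.1064 + 0.8667 = 5.9731 pm
Final photon energy: E' = hc/λ' = 207.5695 keV

Electron kinetic energy:
K_e = E - E' = 242.8000 - 207.5695 = 35.2305 keV

(Intermediate values are shown rounded; full precision is carried through to the final answer.)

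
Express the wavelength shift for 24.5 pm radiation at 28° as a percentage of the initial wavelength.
1.1592%

Calculate the Compton shift:
Δλ = λ_C(1 - cos(28°))
Δλ = 2.4263 × (1 - cos(28°))
Δλ = 2.4263 × 0.1171
Δλ = 0.2840 pm

Percentage change:
(Δλ/λ₀) × 100 = (0.2840/24.5) × 100
= 1.1592%

(Intermediate values are shown rounded; full precision is carried through to the final answer.)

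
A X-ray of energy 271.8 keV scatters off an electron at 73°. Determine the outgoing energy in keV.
197.4735 keV

First convert energy to wavelength:
λ = hc/E, with hc ≈ 1239.842 keV·pm (i.e. 1239.842 eV·nm)

For E = 271.8 keV = 271800 eV:
λ = 1239.842 keV·pm / 271.8 keV
λ = 4.5616 pm

Calculate the Compton shift:
Δλ = λ_C(1 - cos(73°)) = 2.4263 × 0.7076
Δλ = 1.7169 pm

Final wavelength:
λ' = 4.5616 + 1.7169 = 6.2785 pm

Final energy:
E' = hc/λ' = 1239.842 / 6.2785 = 197.4735 keV

(Intermediate values are shown rounded; full precision is carried through to the final answer.)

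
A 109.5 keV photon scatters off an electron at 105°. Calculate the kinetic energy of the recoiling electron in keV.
23.2624 keV

By energy conservation: K_e = E_initial - E_final

First find the scattered photon energy:
Initial wavelength: λ = hc/E = 11.3228 pm
Compton shift: Δλ = λ_C(1 - cos(105°)) = 3.0543 pm
Final wavelength: λ' = 11.3228 + 3.0543 = 14.3770 pm
Final photon energy: E' = hc/λ' = 86.2376 keV

Electron kinetic energy:
K_e = E - E' = 109.5000 - 86.2376 = 23.2624 keV

(Intermediate values are shown rounded; full precision is carried through to the final answer.)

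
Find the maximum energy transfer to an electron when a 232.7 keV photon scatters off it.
110.9163 keV

Maximum energy transfer occurs at θ = 180° (backscattering).

Initial photon: E₀ = 232.7 keV → λ₀ = 5.3281 pm

Maximum Compton shift (at 180°):
Δλ_max = 2λ_C = 2 × 2.4263 = 4.8526 pm

Final wavelength:
λ' = 5.3281 + 4.8526 = 10.1807 pm

Minimum photon energy (maximum energy to electron):
E'_min = hc/λ' = 121.7837 keV

Maximum electron kinetic energy:
K_max = E₀ - E'_min = 232.7000 - 121.7837 = 110.9163 keV

(Intermediate values are shown rounded; full precision is carried through to the final answer.)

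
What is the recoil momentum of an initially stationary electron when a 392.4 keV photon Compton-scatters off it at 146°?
2.8620e-22 kg·m/s

The electron is initially at rest, so by conservation of momentum:
p⃗_e = p⃗₀ − p⃗'  (incident photon momentum minus scattered photon momentum)

Photon momentum magnitudes (p = h/λ = E/c):
λ₀ = hc/E₀ = 3.1596 pm → p₀ = h/λ₀ = 2.0971e-22 kg·m/s
Δλ = λ_C(1 − cos 146°) = 4.4378 pm
λ' = 7.5975 pm → p' = h/λ' = 8.7214e-23 kg·m/s

The scattered photon makes angle θ = 146° with the incident direction, so by the law of cosines:
|p⃗_e|² = p₀² + p'² − 2p₀p'cos θ
|p⃗_e|² = (2.0971e-22)² + (8.7214e-23)² − 2·2.0971e-22·8.7214e-23·cos(146°)
|p⃗_e| = 2.8620e-22 kg·m/s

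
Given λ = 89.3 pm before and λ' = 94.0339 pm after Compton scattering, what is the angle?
162.00°

First find the wavelength shift:
Δλ = λ' - λ = 94.0339 - 89.3 = 4.7339 pm

Using Δλ = λ_C(1 - cos θ), with λ_C = h/(m_e·c) ≈ 2.42631024 pm:
cos θ = 1 - Δλ/λ_C
cos θ = 1 - 4.7339/2.42631024
cos θ = -0.951070

θ = arccos(-0.951070)
θ = 162.00°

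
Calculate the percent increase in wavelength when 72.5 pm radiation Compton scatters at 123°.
5.1693%

Calculate the Compton shift:
Δλ = λ_C(1 - cos(123°))
Δλ = 2.4263 × (1 - cos(123°))
Δλ = 2.4263 × 1.5446
Δλ = 3.7478 pm

Percentage change:
(Δλ/λ₀) × 100 = (3.7478/72.5) × 100
= 5.1693%

(Intermediate values are shown rounded; full precision is carried through to the final answer.)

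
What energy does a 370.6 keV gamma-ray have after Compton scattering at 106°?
192.5044 keV

First convert energy to wavelength:
λ = hc/E, with hc ≈ 1239.842 keV·pm (i.e. 1239.842 eV·nm)

For E = 370.6 keV = 370600 eV:
λ = 1239.842 keV·pm / 370.6 keV
λ = 3.3455 pm

Calculate the Compton shift:
Δλ = λ_C(1 - cos(106°)) = 2.4263 × 1.2756
Δλ = 3.0951 pm

Final wavelength:
λ' = 3.3455 + 3.0951 = 6.4406 pm

Final energy:
E' = hc/λ' = 1239.842 / 6.4406 = 192.5044 keV

(Intermediate values are shown rounded; full precision is carried through to the final answer.)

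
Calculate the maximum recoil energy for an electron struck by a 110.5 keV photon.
33.3614 keV

Maximum energy transfer occurs at θ = 180° (backscattering).

Initial photon: E₀ = 110.5 keV → λ₀ = 11.2203 pm

Maximum Compton shift (at 180°):
Δλ_max = 2λ_C = 2 × 2.4263 = 4.8526 pm

Final wavelength:
λ' = 11.2203 + 4.8526 = 16.0729 pm

Minimum photon energy (maximum energy to electron):
E'_min = hc/λ' = 77.1386 keV

Maximum electron kinetic energy:
K_max = E₀ - E'_min = 110.5000 - 77.1386 = 33.3614 keV

(Intermediate values are shown rounded; full precision is carried through to the final answer.)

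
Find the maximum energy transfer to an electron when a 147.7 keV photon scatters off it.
54.1055 keV

Maximum energy transfer occurs at θ = 180° (backscattering).

Initial photon: E₀ = 147.7 keV → λ₀ = 8.3943 pm

Maximum Compton shift (at 180°):
Δλ_max = 2λ_C = 2 × 2.4263 = 4.8526 pm

Final wavelength:
λ' = 8.3943 + 4.8526 = 13.2469 pm

Minimum photon energy (maximum energy to electron):
E'_min = hc/λ' = 93.5945 keV

Maximum electron kinetic energy:
K_max = E₀ - E'_min = 147.7000 - 93.5945 = 54.1055 keV

(Intermediate values are shown rounded; full precision is carried through to the final answer.)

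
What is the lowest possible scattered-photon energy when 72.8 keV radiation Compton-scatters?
56.6567 keV (at θ = 180°)

The scattered photon has minimum energy when its wavelength is maximum, i.e., when the Compton shift Δλ = λ_C(1 − cos θ) is maximum. This occurs at θ = 180° (backscattering), giving Δλ_max = 2λ_C = 4.8526 pm.

Initial wavelength: λ₀ = hc/E₀ = 17.0308 pm
Maximum final wavelength: λ'_max = λ₀ + 2λ_C = 17.0308 + 4.8526 = 21.8834 pm
Minimum final energy: E'_min = hc/λ'_max = 56.6567 keV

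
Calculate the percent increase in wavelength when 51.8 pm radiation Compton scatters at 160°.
9.0855%

Calculate the Compton shift:
Δλ = λ_C(1 - cos(160°))
Δλ = 2.4263 × (1 - cos(160°))
Δλ = 2.4263 × 1.9397
Δλ = 4.7063 pm

Percentage change:
(Δλ/λ₀) × 100 = (4.7063/51.8) × 100
= 9.0855%

(Intermediate values are shown rounded; full precision is carried through to the final answer.)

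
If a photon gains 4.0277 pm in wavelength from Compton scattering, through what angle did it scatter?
131.30°

From the Compton formula Δλ = λ_C(1 - cos θ), we can solve for θ:

cos θ = 1 - Δλ/λ_C

Given:
- Δλ = 4.0277 pm
- λ_C = h/(m_e·c) ≈ 2.42631024 pm

cos θ = 1 - 4.0277/2.42631024
cos θ = 1 - 1.660010
cos θ = -0.660010

θ = arccos(-0.660010)
θ = 131.30°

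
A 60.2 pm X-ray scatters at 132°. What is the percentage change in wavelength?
6.7273%

Calculate the Compton shift:
Δλ = λ_C(1 - cos(132°))
Δλ = 2.4263 × (1 - cos(132°))
Δλ = 2.4263 × 1.6691
Δλ = 4.0498 pm

Percentage change:
(Δλ/λ₀) × 100 = (4.0498/60.2) × 100
= 6.7273%

(Intermediate values are shown rounded; full precision is carried through to the final answer.)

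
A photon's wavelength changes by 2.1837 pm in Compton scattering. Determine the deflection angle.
84.26°

From the Compton formula Δλ = λ_C(1 - cos θ), we can solve for θ:

cos θ = 1 - Δλ/λ_C

Given:
- Δλ = 2.1837 pm
- λ_C = h/(m_e·c) ≈ 2.42631024 pm

cos θ = 1 - 2.1837/2.42631024
cos θ = 1 - 0.900009
cos θ = 0.099991

θ = arccos(0.099991)
θ = 84.26°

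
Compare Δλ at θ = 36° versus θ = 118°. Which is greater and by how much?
118° produces the larger shift by a factor of 7.694

Calculate both shifts using Δλ = λ_C(1 - cos θ):

For θ₁ = 36°:
Δλ₁ = 2.4263 × (1 - cos(36°))
Δλ₁ = 2.4263 × 0.1910
Δλ₁ = 0.4634 pm

For θ₂ = 118°:
Δλ₂ = 2.4263 × (1 - cos(118°))
Δλ₂ = 2.4263 × 1.4695
Δλ₂ = 3.5654 pm

The 118° angle produces the larger shift.
Ratio: 3.5654/0.4634 = 7.694

(Intermediate values are shown rounded; full precision is carried through to the final answer.)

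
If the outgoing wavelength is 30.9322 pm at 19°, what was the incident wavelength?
30.8000 pm

From λ' = λ + Δλ, we have λ = λ' - Δλ

First calculate the Compton shift:
Δλ = λ_C(1 - cos θ)
Δλ = 2.4263 × (1 - cos(19°))
Δλ = 2.4263 × 0.0545
Δλ = 0.1322 pm

Initial wavelength:
λ = λ' - Δλ
λ = 30.9322 - 0.1322
λ = 30.8000 pm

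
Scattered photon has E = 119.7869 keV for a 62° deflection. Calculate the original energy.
136.8000 keV

Convert final energy to wavelength (hc ≈ 1239.842 keV·pm):
λ' = hc/E' = 1239.842 / 119.7869 = 10.3504 pm

Calculate the Compton shift:
Δλ = λ_C(1 - cos(62°))
Δλ = 2.4263 × (1 - cos(62°))
Δλ = 1.2872 pm

Initial wavelength:
λ = λ' - Δλ = 10.3504 - 1.2872 = 9.0632 pm

Initial energy:
E = hc/λ = 1239.842 / 9.0632 = 136.8000 keV

(Intermediate values are shown rounded; full precision is carried through to the final answer.)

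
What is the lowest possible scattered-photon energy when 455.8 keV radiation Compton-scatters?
163.7238 keV (at θ = 180°)

The scattered photon has minimum energy when its wavelength is maximum, i.e., when the Compton shift Δλ = λ_C(1 − cos θ) is maximum. This occurs at θ = 180° (backscattering), giving Δλ_max = 2λ_C = 4.8526 pm.

Initial wavelength: λ₀ = hc/E₀ = 2.7201 pm
Maximum final wavelength: λ'_max = λ₀ + 2λ_C = 2.7201 + 4.8526 = 7.5728 pm
Minimum final energy: E'_min = hc/λ'_max = 163.7238 keV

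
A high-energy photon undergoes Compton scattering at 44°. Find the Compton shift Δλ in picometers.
0.6810 pm

Using the Compton scattering formula:
Δλ = λ_C(1 - cos θ)

where λ_C = h/(m_e·c) ≈ 2.4263 pm is the Compton wavelength of an electron.

For θ = 44°:
cos(44°) = 0.7193
1 - cos(44°) = 0.2807

Δλ = 2.4263 × 0.2807
Δλ = 0.6810 pm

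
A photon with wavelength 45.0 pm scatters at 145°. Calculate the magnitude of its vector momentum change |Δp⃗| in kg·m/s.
2.6835e-23 kg·m/s

Photon momentum magnitude is p = h/λ.

Initial momentum:
p₀ = h/λ = 6.6261e-34/4.5000e-11 = 1.4725e-23 kg·m/s

After scattering:
λ' = λ + Δλ = 45.0 + 4.4138 = 49.4138 pm
p' = h/λ' = 6.6261e-34/4.9414e-11 = 1.3409e-23 kg·m/s

Momentum is a vector; the scattered photon's direction makes angle θ = 145° with the incident direction. The magnitude of the vector change Δp⃗ = p⃗₀ − p⃗' is found from the law of cosines:
|Δp⃗|² = p₀² + p'² − 2p₀p'cos θ
|Δp⃗|² = (1.4725e-23)² + (1.3409e-23)² − 2·1.4725e-23·1.3409e-23·cos(145°)
|Δp⃗| = 2.6835e-23 kg·m/s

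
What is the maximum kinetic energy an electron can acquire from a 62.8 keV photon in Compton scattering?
12.3903 keV

Maximum energy transfer occurs at θ = 180° (backscattering).

Initial photon: E₀ = 62.8 keV → λ₀ = 19.7427 pm

Maximum Compton shift (at 180°):
Δλ_max = 2λ_C = 2 × 2.4263 = 4.8526 pm

Final wavelength:
λ' = 19.7427 + 4.8526 = 24.5953 pm

Minimum photon energy (maximum energy to electron):
E'_min = hc/λ' = 50.4097 keV

Maximum electron kinetic energy:
K_max = E₀ - E'_min = 62.8000 - 50.4097 = 12.3903 keV

(Intermediate values are shown rounded; full precision is carried through to the final answer.)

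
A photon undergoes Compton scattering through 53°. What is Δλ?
0.9661 pm

Using the Compton scattering formula:
Δλ = λ_C(1 - cos θ)

where λ_C = h/(m_e·c) ≈ 2.4263 pm is the Compton wavelength of an electron.

For θ = 53°:
cos(53°) = 0.6018
1 - cos(53°) = 0.3982

Δλ = 2.4263 × 0.3982
Δλ = 0.9661 pm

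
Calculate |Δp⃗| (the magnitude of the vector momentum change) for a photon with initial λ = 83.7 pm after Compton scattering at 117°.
1.3228e-23 kg·m/s

Photon momentum magnitude is p = h/λ.

Initial momentum:
p₀ = h/λ = 6.6261e-34/8.3700e-11 = 7.9165e-24 kg·m/s

After scattering:
λ' = λ + Δλ = 83.7 + 3.5278 = 87.2278 pm
p' = h/λ' = 6.6261e-34/8.7228e-11 = 7.5963e-24 kg·m/s

Momentum is a vector; the scattered photon's direction makes angle θ = 117° with the incident direction. The magnitude of the vector change Δp⃗ = p⃗₀ − p⃗' is found from the law of cosines:
|Δp⃗|² = p₀² + p'² − 2p₀p'cos θ
|Δp⃗|² = (7.9165e-24)² + (7.5963e-24)² − 2·7.9165e-24·7.5963e-24·cos(117°)
|Δp⃗| = 1.3228e-23 kg·m/s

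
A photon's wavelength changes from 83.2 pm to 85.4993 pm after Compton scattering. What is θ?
87.00°

First find the wavelength shift:
Δλ = λ' - λ = 85.4993 - 83.2 = 2.2993 pm

Using Δλ = λ_C(1 - cos θ), with λ_C = h/(m_e·c) ≈ 2.42631024 pm:
cos θ = 1 - Δλ/λ_C
cos θ = 1 - 2.2993/2.42631024
cos θ = 0.052347

θ = arccos(0.052347)
θ = 87.00°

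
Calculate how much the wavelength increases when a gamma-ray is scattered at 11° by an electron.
0.0446 pm

Using the Compton scattering formula:
Δλ = λ_C(1 - cos θ)

where λ_C = h/(m_e·c) ≈ 2.4263 pm is the Compton wavelength of an electron.

For θ = 11°:
cos(11°) = 0.9816
1 - cos(11°) = 0.0184

Δλ = 2.4263 × 0.0184
Δλ = 0.0446 pm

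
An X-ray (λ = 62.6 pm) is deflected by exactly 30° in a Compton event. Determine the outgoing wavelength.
62.9251 pm

Using the Compton formula: λ' = λ + λ_C(1 − cos θ)

For θ = 30°, cos θ = √3/2 (exact) ≈ 0.8660, so:
1 − cos 30° = 1 − (√3/2) ≈ 0.1340

Δλ = λ_C × 0.1340 = 2.4263 × 0.1340 = 0.3251 pm

λ' = 62.6 + 0.3251 = 62.9251 pm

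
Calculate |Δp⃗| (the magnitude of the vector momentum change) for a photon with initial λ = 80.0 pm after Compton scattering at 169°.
1.6022e-23 kg·m/s

Photon momentum magnitude is p = h/λ.

Initial momentum:
p₀ = h/λ = 6.6261e-34/8.0000e-11 = 8.2826e-24 kg·m/s

After scattering:
λ' = λ + Δλ = 80.0 + 4.8080 = 84.8080 pm
p' = h/λ' = 6.6261e-34/8.4808e-11 = 7.8130e-24 kg·m/s

Momentum is a vector; the scattered photon's direction makes angle θ = 169° with the incident direction. The magnitude of the vector change Δp⃗ = p⃗₀ − p⃗' is found from the law of cosines:
|Δp⃗|² = p₀² + p'² − 2p₀p'cos θ
|Δp⃗|² = (8.2826e-24)² + (7.8130e-24)² − 2·8.2826e-24·7.8130e-24·cos(169°)
|Δp⃗| = 1.6022e-23 kg·m/s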